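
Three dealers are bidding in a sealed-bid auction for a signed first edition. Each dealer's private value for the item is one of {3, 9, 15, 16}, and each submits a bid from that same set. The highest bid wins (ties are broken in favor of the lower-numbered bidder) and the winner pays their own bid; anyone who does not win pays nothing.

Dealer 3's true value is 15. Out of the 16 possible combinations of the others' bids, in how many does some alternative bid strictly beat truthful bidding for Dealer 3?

1

Others bid (3, 3): truth gives 0; bid 9 gives 6 > 0. Violating.
Others bid (3, 9): truth gives 0; no alternative beats it.
Others bid (3, 15): truth gives 0; no alternative beats it.
(Checking all 16 profiles: 1 has a profitable deviation, 15 do not.)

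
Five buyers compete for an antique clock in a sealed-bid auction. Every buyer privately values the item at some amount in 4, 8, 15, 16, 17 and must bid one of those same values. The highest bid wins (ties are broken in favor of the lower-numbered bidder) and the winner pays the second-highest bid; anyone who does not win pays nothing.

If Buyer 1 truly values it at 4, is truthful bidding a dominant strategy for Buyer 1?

Check each profile of the others' bids and compare truth against every alternative bid.
Others bid (4, 4, 4, 8): truth gives 0, best alternative gives -4.
Others bid (4, 4, 8, 4): truth gives 0, best alternative gives -4.
Others bid (4, 4, 8, 8): truth gives 0, best alternative gives -4.
Others bid (4, 8, 4, 4): truth gives 0, best alternative gives -4.
Others bid (4, 8, 4, 8): truth gives 0, best alternative gives -4.
Others bid (4, 8, 8, 4): truth gives 0, best alternative gives -4.
(Remaining 619 profiles checked similarly; truth is weakly best in each.)
In every case the truthful bid is at least as good as any alternative, so it is a dominant strategy.

Yes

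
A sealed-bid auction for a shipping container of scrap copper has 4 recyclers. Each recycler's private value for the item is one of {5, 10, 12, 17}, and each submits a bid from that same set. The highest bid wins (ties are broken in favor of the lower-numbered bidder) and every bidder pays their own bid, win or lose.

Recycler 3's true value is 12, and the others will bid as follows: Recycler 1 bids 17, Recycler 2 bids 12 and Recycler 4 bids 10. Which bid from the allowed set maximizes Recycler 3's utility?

5

Bid 5: loses but pays 5, utility -5.
Bid 10: loses but pays 10, utility -10.
Bid 12: loses but pays 12, utility -12.
Bid 17: loses but pays 17, utility -17.
The best choice is 5 with utility -5.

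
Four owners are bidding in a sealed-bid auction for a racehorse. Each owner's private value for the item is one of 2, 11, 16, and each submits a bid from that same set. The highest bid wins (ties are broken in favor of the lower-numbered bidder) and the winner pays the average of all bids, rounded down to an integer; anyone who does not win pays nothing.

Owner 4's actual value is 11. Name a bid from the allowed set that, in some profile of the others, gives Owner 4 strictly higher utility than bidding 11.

Suppose Owner 1 bids 2, Owner 2 bids 2 and Owner 3 bids 11.
Bid 11: loses, pays 0, utility 0.
Bid 16: wins, pays 7, utility 11 - 7 = 4.
So bidding 16 beats truth here (4 > 0).

16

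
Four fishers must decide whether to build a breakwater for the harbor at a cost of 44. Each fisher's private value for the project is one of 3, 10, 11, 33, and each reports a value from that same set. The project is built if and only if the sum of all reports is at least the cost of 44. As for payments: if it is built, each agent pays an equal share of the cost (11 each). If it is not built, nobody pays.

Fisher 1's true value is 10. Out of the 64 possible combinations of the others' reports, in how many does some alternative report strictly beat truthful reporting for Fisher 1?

3

Others report (3, 3, 33): truth gives -1; report 3 gives 0 > -1. Violating.
Others report (3, 33, 3): truth gives -1; report 3 gives 0 > -1. Violating.
Others report (33, 3, 3): truth gives -1; report 3 gives 0 > -1. Violating.
Others report (3, 3, 3): truth gives 0; no alternative beats it.
Others report (3, 3, 10): truth gives 0; no alternative beats it.
(Checking all 64 profiles: 3 have a profitable deviation, 61 do not.)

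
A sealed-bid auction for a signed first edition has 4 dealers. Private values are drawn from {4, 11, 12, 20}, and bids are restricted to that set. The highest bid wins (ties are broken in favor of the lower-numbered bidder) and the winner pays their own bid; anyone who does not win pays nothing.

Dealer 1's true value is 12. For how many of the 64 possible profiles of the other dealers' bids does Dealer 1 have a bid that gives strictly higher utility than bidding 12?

Others bid (4, 4, 4): truth gives 0; bid 4 gives 8 > 0. Violating.
Others bid (4, 4, 11): truth gives 0; bid 11 gives 1 > 0. Violating.
Others bid (4, 11, 4): truth gives 0; bid 11 gives 1 > 0. Violating.
Others bid (4, 11, 11): truth gives 0; bid 11 gives 1 > 0. Violating.
Others bid (4, 4, 12): truth gives 0; no alternative beats it.
Others bid (4, 4, 20): truth gives 0; no alternative beats it.
(Checking all 64 profiles: 8 have a profitable deviation, 56 do not.)

8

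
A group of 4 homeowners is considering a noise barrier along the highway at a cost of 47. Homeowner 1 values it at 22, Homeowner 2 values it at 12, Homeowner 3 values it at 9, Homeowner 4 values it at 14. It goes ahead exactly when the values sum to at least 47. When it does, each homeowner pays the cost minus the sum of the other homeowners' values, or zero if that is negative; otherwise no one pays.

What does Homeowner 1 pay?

12

Total value 57 ≥ cost 47, so the project is built.
The other homeowners' values sum to 35.
Cost minus that sum is 47 - 35 = 12.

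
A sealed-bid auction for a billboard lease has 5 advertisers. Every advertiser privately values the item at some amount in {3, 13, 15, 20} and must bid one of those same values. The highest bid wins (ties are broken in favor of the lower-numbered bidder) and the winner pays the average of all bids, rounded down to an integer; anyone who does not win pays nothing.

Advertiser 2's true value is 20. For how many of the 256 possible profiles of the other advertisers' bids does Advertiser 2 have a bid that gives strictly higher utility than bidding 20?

Others bid (3, 3, 3, 3): truth gives 14; bid 13 gives 15 > 14. Violating.
Others bid (3, 3, 3, 13): truth gives 12; bid 13 gives 13 > 12. Violating.
Others bid (3, 3, 3, 15): truth gives 12; bid 15 gives 13 > 12. Violating.
Others bid (3, 3, 13, 3): truth gives 12; bid 13 gives 13 > 12. Violating.
Others bid (3, 3, 3, 20): truth gives 11; no alternative beats it.
Others bid (3, 3, 13, 20): truth gives 9; no alternative beats it.
(Checking all 256 profiles: 54 have a profitable deviation, 202 do not.)

54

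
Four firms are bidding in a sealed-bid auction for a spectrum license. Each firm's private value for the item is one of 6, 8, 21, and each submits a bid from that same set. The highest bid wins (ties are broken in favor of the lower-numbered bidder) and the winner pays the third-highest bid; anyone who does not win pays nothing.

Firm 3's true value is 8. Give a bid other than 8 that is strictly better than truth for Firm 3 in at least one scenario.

21

Suppose Firm 1 bids 6, Firm 2 bids 6 and Firm 4 bids 21.
Bid 8: loses, pays 0, utility 0.
Bid 21: wins, pays 6, utility 8 - 6 = 2.
So bidding 21 beats truth here (2 > 0).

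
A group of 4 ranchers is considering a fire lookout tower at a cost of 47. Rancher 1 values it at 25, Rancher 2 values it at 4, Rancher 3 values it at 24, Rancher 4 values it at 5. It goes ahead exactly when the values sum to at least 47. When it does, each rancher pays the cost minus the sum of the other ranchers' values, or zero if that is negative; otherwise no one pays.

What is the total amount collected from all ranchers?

Total value 58 ≥ cost 47, so it is built.
Rancher 1: others sum to 33; max(0, 47 - 33) = 14.
Rancher 2: others sum to 54; max(0, 47 - 54) = 0.
Rancher 3: others sum to 34; max(0, 47 - 34) = 13.
Rancher 4: others sum to 53; max(0, 47 - 53) = 0.
Total collected = 14 + 0 + 13 + 0 = 27.

27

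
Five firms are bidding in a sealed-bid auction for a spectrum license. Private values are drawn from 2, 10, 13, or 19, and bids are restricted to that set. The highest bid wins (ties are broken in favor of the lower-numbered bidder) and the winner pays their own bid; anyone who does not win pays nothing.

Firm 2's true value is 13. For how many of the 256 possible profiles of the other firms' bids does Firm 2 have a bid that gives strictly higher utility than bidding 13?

Others bid (2, 2, 2, 2): truth gives 0; bid 10 gives 3 > 0. Violating.
Others bid (2, 2, 2, 10): truth gives 0; bid 10 gives 3 > 0. Violating.
Others bid (2, 2, 10, 2): truth gives 0; bid 10 gives 3 > 0. Violating.
Others bid (2, 2, 10, 10): truth gives 0; bid 10 gives 3 > 0. Violating.
Others bid (2, 2, 2, 13): truth gives 0; no alternative beats it.
Others bid (2, 2, 2, 19): truth gives 0; no alternative beats it.
(Checking all 256 profiles: 8 have a profitable deviation, 248 do not.)

8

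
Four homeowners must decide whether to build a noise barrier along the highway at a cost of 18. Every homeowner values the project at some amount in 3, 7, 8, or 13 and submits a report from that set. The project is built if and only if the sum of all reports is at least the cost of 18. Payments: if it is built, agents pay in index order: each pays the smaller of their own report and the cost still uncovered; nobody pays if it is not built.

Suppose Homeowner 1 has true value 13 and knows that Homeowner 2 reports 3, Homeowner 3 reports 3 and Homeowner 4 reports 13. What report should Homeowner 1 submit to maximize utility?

Report 3: project built, pays 3, utility 13 - 3 = 10.
Report 7: project built, pays 7, utility 13 - 7 = 6.
Report 8: project built, pays 8, utility 13 - 8 = 5.
Report 13: project built, pays 13, utility 13 - 13 = 0.
The best choice is 3 with utility 10.

3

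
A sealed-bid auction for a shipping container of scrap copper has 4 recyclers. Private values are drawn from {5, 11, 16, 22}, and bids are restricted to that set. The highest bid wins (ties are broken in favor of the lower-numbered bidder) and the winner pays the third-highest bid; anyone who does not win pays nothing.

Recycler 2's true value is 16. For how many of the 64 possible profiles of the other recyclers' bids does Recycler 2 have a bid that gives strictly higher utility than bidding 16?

Others bid (5, 5, 22): truth gives 0; bid 22 gives 11 > 0. Violating.
Others bid (5, 11, 22): truth gives 0; bid 22 gives 5 > 0. Violating.
Others bid (5, 22, 5): truth gives 0; bid 22 gives 11 > 0. Violating.
Others bid (5, 22, 11): truth gives 0; bid 22 gives 5 > 0. Violating.
Others bid (5, 5, 5): truth gives 11; no alternative beats it.
Others bid (5, 5, 11): truth gives 11; no alternative beats it.
(Checking all 64 profiles: 12 have a profitable deviation, 52 do not.)

12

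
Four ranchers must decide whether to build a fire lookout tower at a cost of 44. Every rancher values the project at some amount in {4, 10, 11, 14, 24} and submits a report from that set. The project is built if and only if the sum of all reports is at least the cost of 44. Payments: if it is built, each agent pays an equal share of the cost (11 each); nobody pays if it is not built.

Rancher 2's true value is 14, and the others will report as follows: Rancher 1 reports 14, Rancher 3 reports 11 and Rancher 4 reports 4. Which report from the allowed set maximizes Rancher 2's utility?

Report 4: project not built, utility 0.
Report 10: project not built, utility 0.
Report 11: project not built, utility 0.
Report 14: project not built, utility 0.
Report 24: project built, pays 11, utility 14 - 11 = 3.
The best choice is 24 with utility 3.

24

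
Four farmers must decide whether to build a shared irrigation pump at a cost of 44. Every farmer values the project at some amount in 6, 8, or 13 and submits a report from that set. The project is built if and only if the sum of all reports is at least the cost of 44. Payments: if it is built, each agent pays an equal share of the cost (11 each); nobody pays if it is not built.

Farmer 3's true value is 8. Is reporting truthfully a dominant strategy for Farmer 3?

Check each profile of the others' reports and compare truth against every alternative report.
Others report (13, 13, 13): truth gives -3, best alternative gives -3.
Others report (6, 6, 6): truth gives 0, best alternative gives 0.
Others report (6, 6, 8): truth gives 0, best alternative gives 0.
Others report (6, 6, 13): truth gives 0, best alternative gives 0.
Others report (6, 8, 6): truth gives 0, best alternative gives 0.
Others report (6, 8, 8): truth gives 0, best alternative gives 0.
(Remaining 21 profiles checked similarly; truth is weakly best in each.)
In every case the truthful report is at least as good as any alternative, so it is a dominant strategy.

Yes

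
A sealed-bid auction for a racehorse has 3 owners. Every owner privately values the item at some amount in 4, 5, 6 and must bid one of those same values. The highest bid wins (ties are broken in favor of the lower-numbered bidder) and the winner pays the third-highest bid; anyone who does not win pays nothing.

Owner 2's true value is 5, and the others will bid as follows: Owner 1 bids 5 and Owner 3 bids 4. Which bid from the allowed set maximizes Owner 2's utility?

6

Bid 4: loses, pays 0, utility 0.
Bid 5: loses, pays 0, utility 0.
Bid 6: wins, pays 4, utility 5 - 4 = 1.
The best choice is 6 with utility 1.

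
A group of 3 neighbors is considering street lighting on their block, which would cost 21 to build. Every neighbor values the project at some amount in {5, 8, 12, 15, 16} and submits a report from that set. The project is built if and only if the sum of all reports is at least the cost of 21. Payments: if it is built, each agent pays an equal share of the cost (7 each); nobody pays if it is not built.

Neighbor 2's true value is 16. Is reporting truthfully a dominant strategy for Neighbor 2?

Yes

Check each profile of the others' reports and compare truth against every alternative report.
Others report (5, 5): truth gives 9, best alternative gives 9.
Others report (5, 8): truth gives 9, best alternative gives 9.
Others report (5, 12): truth gives 9, best alternative gives 9.
Others report (5, 15): truth gives 9, best alternative gives 9.
Others report (5, 16): truth gives 9, best alternative gives 9.
Others report (8, 5): truth gives 9, best alternative gives 9.
(Remaining 19 profiles checked similarly; truth is weakly best in each.)
In every case the truthful report is at least as good as any alternative, so it is a dominant strategy.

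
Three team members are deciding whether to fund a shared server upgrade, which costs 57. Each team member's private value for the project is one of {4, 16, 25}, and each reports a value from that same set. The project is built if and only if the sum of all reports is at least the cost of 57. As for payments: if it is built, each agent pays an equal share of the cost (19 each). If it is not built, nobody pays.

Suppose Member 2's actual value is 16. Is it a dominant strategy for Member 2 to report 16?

Consider the case where Member 1 reports 16 and Member 3 reports 25.
Truthful report 16: project built, pays 19, utility 16 - 19 = -3.
Report 4 instead: project not built, utility 0.
Since 0 > -3, reporting 4 is strictly better here, so truthful reporting is not dominant.

No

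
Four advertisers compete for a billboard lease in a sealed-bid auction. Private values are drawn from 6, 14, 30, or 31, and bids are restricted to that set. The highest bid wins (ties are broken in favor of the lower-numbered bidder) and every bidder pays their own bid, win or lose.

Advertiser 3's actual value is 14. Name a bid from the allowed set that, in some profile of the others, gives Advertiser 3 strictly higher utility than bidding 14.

6

Suppose Advertiser 1 bids 6, Advertiser 2 bids 6 and Advertiser 4 bids 30.
Bid 14: loses but pays 14, utility -14.
Bid 6: loses but pays 6, utility -6.
So bidding 6 beats truth here (-6 > -14).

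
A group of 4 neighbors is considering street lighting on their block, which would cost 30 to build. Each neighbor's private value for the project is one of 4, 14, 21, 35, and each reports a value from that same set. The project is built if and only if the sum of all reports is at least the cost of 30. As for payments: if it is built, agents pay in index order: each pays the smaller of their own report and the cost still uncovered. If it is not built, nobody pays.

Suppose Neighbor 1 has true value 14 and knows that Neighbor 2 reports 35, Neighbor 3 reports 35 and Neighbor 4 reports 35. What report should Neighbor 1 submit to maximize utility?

Report 4: project built, pays 4, utility 14 - 4 = 10.
Report 14: project built, pays 14, utility 14 - 14 = 0.
Report 21: project built, pays 21, utility 14 - 21 = -7.
Report 35: project built, pays 30, utility 14 - 30 = -16.
The best choice is 4 with utility 10.

4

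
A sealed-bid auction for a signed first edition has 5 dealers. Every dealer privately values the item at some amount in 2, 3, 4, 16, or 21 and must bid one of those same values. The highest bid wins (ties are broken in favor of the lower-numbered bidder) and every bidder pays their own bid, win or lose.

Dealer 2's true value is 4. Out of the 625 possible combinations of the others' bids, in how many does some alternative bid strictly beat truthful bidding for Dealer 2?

Others bid (2, 2, 2, 2): truth gives 0; bid 3 gives 1 > 0. Violating.
Others bid (2, 2, 2, 3): truth gives 0; bid 3 gives 1 > 0. Violating.
Others bid (2, 2, 2, 16): truth gives -4; bid 2 gives -2 > -4. Violating.
Others bid (2, 2, 2, 21): truth gives -4; bid 2 gives -2 > -4. Violating.
Others bid (2, 2, 2, 4): truth gives 0; no alternative beats it.
Others bid (2, 2, 3, 4): truth gives 0; no alternative beats it.
(Checking all 625 profiles: 579 have a profitable deviation, 46 do not.)

579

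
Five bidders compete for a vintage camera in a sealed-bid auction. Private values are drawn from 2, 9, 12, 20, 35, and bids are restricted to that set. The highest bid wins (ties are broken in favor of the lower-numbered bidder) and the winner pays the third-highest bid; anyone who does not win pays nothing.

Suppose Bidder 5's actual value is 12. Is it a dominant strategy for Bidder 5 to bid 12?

No

Consider the case where Bidder 1 bids 2, Bidder 2 bids 2, Bidder 3 bids 2 and Bidder 4 bids 12.
Truthful bid 12: loses, pays 0, utility 0.
Bid 20 instead: wins, pays 2, utility 12 - 2 = 10.
Since 10 > 0, bidding 20 is strictly better here, so truthful bidding is not dominant.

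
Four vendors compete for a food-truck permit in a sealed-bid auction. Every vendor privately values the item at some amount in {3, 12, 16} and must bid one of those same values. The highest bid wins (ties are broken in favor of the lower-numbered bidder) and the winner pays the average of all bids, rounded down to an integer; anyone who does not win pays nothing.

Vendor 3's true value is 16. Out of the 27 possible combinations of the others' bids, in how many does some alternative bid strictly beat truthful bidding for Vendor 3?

Others bid (3, 3, 3): truth gives 10; bid 12 gives 11 > 10. Violating.
Others bid (3, 3, 12): truth gives 8; bid 12 gives 9 > 8. Violating.
Others bid (3, 3, 16): truth gives 7; no alternative beats it.
Others bid (3, 12, 3): truth gives 8; no alternative beats it.
(Checking all 27 profiles: 2 have a profitable deviation, 25 do not.)

2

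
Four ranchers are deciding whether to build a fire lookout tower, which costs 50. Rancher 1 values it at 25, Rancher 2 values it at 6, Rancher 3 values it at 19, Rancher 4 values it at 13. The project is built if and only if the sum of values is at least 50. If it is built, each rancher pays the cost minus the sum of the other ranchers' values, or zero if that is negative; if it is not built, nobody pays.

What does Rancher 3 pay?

6

Total value 63 ≥ cost 50, so the project is built.
The other ranchers' values sum to 44.
Cost minus that sum is 50 - 44 = 6.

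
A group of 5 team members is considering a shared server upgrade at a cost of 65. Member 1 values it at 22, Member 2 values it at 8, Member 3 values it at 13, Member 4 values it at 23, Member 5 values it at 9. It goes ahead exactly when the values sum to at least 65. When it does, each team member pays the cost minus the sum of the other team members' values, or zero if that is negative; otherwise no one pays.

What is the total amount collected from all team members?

Total value 75 ≥ cost 65, so it is built.
Member 1: others sum to 53; max(0, 65 - 53) = 12.
Member 2: others sum to 67; max(0, 65 - 67) = 0.
Member 3: others sum to 62; max(0, 65 - 62) = 3.
Member 4: others sum to 52; max(0, 65 - 52) = 13.
Member 5: others sum to 66; max(0, 65 - 66) = 0.
Total collected = 12 + 0 + 3 + 13 + 0 = 28.

28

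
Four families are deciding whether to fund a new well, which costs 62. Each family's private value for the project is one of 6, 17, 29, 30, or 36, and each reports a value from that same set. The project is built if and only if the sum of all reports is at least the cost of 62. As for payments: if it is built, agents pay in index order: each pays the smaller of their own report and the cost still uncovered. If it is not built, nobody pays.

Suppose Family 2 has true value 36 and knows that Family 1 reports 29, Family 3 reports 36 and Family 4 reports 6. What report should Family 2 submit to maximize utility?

Report 6: project built, pays 6, utility 36 - 6 = 30.
Report 17: project built, pays 17, utility 36 - 17 = 19.
Report 29: project built, pays 29, utility 36 - 29 = 7.
Report 30: project built, pays 30, utility 36 - 30 = 6.
Report 36: project built, pays 33, utility 36 - 33 = 3.
The best choice is 6 with utility 30.

6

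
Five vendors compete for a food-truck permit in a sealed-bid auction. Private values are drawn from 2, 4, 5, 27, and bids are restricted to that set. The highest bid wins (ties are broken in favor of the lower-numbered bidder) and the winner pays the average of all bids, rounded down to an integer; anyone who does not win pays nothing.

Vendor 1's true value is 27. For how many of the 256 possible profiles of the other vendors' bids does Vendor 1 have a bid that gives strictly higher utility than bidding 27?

Others bid (2, 2, 2, 2): truth gives 20; bid 2 gives 25 > 20. Violating.
Others bid (2, 2, 2, 4): truth gives 20; bid 4 gives 25 > 20. Violating.
Others bid (2, 2, 2, 5): truth gives 20; bid 5 gives 24 > 20. Violating.
Others bid (2, 2, 4, 2): truth gives 20; bid 4 gives 25 > 20. Violating.
Others bid (2, 2, 2, 27): truth gives 15; no alternative beats it.
Others bid (2, 2, 4, 27): truth gives 15; no alternative beats it.
(Checking all 256 profiles: 81 have a profitable deviation, 175 do not.)

81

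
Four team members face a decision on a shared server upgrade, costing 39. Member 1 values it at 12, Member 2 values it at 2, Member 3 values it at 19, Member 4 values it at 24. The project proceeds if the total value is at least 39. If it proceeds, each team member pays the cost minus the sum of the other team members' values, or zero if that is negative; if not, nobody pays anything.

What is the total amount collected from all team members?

7

Total value 57 ≥ cost 39, so it is built.
Member 1: others sum to 45; max(0, 39 - 45) = 0.
Member 2: others sum to 55; max(0, 39 - 55) = 0.
Member 3: others sum to 38; max(0, 39 - 38) = 1.
Member 4: others sum to 33; max(0, 39 - 33) = 6.
Total collected = 0 + 0 + 1 + 6 = 7.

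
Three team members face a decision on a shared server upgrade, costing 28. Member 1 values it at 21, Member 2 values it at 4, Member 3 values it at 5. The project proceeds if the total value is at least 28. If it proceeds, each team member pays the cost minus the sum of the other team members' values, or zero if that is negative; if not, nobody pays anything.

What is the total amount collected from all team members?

Total value 30 ≥ cost 28, so it is built.
Member 1: others sum to 9; max(0, 28 - 9) = 19.
Member 2: others sum to 26; max(0, 28 - 26) = 2.
Member 3: others sum to 25; max(0, 28 - 25) = 3.
Total collected = 19 + 2 + 3 = 24.

24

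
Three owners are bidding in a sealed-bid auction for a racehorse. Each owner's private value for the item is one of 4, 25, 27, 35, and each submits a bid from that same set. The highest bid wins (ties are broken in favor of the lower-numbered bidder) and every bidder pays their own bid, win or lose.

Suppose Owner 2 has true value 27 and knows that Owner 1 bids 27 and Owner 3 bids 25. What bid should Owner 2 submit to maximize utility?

Bid 4: loses but pays 4, utility -4.
Bid 25: loses but pays 25, utility -25.
Bid 27: loses but pays 27, utility -27.
Bid 35: wins, pays 35, utility 27 - 35 = -8.
The best choice is 4 with utility -4.

4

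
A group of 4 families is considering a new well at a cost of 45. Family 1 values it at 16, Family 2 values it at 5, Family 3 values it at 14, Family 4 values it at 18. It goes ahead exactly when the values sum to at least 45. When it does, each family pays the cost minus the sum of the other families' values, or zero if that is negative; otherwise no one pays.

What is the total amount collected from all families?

Total value 53 ≥ cost 45, so it is built.
Family 1: others sum to 37; max(0, 45 - 37) = 8.
Family 2: others sum to 48; max(0, 45 - 48) = 0.
Family 3: others sum to 39; max(0, 45 - 39) = 6.
Family 4: others sum to 35; max(0, 45 - 35) = 10.
Total collected = 8 + 0 + 6 + 10 = 24.

24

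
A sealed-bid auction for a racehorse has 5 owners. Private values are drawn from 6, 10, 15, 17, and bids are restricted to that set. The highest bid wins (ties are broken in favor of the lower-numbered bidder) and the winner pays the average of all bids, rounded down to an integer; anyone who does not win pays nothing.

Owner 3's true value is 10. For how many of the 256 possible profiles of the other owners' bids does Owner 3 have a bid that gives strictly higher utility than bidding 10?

9

Others bid (6, 6, 6, 15): truth gives 0; bid 15 gives 1 > 0. Violating.
Others bid (6, 6, 15, 6): truth gives 0; bid 15 gives 1 > 0. Violating.
Others bid (6, 10, 6, 6): truth gives 0; bid 15 gives 2 > 0. Violating.
Others bid (6, 10, 6, 10): truth gives 0; bid 15 gives 1 > 0. Violating.
Others bid (6, 6, 6, 6): truth gives 4; no alternative beats it.
Others bid (6, 6, 6, 10): truth gives 3; no alternative beats it.
(Checking all 256 profiles: 9 have a profitable deviation, 247 do not.)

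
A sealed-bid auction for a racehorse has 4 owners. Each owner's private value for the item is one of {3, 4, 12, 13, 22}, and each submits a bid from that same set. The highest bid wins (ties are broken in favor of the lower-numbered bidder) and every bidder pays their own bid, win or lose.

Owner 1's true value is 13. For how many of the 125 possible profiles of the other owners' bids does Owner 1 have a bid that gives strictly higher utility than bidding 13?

88

Others bid (3, 3, 3): truth gives 0; bid 3 gives 10 > 0. Violating.
Others bid (3, 3, 4): truth gives 0; bid 4 gives 9 > 0. Violating.
Others bid (3, 3, 12): truth gives 0; bid 12 gives 1 > 0. Violating.
Others bid (3, 3, 22): truth gives -13; bid 3 gives -3 > -13. Violating.
Others bid (3, 3, 13): truth gives 0; no alternative beats it.
Others bid (3, 4, 13): truth gives 0; no alternative beats it.
(Checking all 125 profiles: 88 have a profitable deviation, 37 do not.)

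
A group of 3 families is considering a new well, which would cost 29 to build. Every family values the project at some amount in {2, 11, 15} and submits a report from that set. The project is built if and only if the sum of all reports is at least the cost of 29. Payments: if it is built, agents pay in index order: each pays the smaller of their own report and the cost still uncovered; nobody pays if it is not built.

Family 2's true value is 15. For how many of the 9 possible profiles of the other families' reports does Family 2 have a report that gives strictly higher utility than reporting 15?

Others report (11, 11): truth gives 0; report 11 gives 4 > 0. Violating.
Others report (11, 15): truth gives 0; report 11 gives 4 > 0. Violating.
Others report (15, 11): truth gives 1; report 11 gives 4 > 1. Violating.
Others report (15, 15): truth gives 1; report 2 gives 13 > 1. Violating.
Others report (2, 2): truth gives 0; no alternative beats it.
Others report (2, 11): truth gives 0; no alternative beats it.
(Checking all 9 profiles: 4 have a profitable deviation, 5 do not.)

4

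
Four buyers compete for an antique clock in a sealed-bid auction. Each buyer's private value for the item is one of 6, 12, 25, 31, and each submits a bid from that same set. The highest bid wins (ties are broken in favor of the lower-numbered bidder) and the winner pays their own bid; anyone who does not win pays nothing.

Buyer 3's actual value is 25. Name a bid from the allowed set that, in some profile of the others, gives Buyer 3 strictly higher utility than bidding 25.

12

Suppose Buyer 1 bids 6, Buyer 2 bids 6 and Buyer 4 bids 6.
Bid 25: wins, pays 25, utility 25 - 25 = 0.
Bid 12: wins, pays 12, utility 25 - 12 = 13.
So bidding 12 beats truth here (13 > 0).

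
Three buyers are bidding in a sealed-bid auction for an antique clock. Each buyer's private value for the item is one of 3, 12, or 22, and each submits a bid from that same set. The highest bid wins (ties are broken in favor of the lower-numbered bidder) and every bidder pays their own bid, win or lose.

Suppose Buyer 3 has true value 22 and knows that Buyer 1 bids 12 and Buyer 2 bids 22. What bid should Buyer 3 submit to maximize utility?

3

Bid 3: loses but pays 3, utility -3.
Bid 12: loses but pays 12, utility -12.
Bid 22: loses but pays 22, utility -22.
The best choice is 3 with utility -3.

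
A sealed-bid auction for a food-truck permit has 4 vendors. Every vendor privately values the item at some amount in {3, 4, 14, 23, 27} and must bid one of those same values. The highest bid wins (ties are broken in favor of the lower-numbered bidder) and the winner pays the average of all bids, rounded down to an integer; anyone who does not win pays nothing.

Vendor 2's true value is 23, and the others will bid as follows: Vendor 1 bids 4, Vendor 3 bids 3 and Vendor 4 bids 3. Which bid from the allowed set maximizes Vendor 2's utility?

Bid 3: loses, pays 0, utility 0.
Bid 4: loses, pays 0, utility 0.
Bid 14: wins, pays 6, utility 23 - 6 = 17.
Bid 23: wins, pays 8, utility 23 - 8 = 15.
Bid 27: wins, pays 9, utility 23 - 9 = 14.
The best choice is 14 with utility 17.

14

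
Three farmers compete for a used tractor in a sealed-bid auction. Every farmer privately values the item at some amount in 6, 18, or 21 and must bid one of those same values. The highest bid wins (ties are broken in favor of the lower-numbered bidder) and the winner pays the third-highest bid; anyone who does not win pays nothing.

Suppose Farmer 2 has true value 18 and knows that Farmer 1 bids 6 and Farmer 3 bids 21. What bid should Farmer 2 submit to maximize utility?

Bid 6: loses, pays 0, utility 0.
Bid 18: loses, pays 0, utility 0.
Bid 21: wins, pays 6, utility 18 - 6 = 12.
The best choice is 21 with utility 12.

21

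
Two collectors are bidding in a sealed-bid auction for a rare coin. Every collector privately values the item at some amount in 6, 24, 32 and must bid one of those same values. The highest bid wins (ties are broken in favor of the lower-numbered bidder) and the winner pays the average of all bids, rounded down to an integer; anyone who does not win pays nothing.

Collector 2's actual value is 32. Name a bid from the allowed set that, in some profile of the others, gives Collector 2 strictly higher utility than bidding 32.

Suppose Collector 1 bids 6.
Bid 32: wins, pays 19, utility 32 - 19 = 13.
Bid 24: wins, pays 15, utility 32 - 15 = 17.
So bidding 24 beats truth here (17 > 13).

24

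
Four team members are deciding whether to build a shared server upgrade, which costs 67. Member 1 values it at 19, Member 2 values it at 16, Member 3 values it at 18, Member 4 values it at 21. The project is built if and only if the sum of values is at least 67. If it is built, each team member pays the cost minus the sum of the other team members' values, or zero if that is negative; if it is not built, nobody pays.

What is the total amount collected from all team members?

46

Total value 74 ≥ cost 67, so it is built.
Member 1: others sum to 55; max(0, 67 - 55) = 12.
Member 2: others sum to 58; max(0, 67 - 58) = 9.
Member 3: others sum to 56; max(0, 67 - 56) = 11.
Member 4: others sum to 53; max(0, 67 - 53) = 14.
Total collected = 12 + 9 + 11 + 14 = 46.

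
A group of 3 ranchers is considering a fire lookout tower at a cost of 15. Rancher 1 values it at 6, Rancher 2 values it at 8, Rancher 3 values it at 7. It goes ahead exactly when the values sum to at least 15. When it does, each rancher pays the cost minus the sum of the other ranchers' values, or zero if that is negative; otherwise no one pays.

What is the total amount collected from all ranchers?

Total value 21 ≥ cost 15, so it is built.
Rancher 1: others sum to 15; max(0, 15 - 15) = 0.
Rancher 2: others sum to 13; max(0, 15 - 13) = 2.
Rancher 3: others sum to 14; max(0, 15 - 14) = 1.
Total collected = 0 + 2 + 1 = 3.

3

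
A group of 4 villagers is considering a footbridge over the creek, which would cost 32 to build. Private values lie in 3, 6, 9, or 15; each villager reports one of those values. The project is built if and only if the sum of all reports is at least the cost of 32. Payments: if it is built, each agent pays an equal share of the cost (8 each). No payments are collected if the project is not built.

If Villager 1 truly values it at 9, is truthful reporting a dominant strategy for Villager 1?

Consider the case where Villager 2 reports 3, Villager 3 reports 3 and Villager 4 reports 15.
Truthful report 9: project not built, utility 0.
Report 15 instead: project built, pays 8, utility 9 - 8 = 1.
Since 1 > 0, reporting 15 is strictly better here, so truthful reporting is not dominant.

No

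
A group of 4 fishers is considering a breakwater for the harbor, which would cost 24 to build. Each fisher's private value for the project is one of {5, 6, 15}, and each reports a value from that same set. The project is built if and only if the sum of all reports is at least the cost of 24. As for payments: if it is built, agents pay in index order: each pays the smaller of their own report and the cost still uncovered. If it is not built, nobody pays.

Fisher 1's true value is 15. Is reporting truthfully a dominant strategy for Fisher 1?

No

Consider the case where Fisher 2 reports 5, Fisher 3 reports 5 and Fisher 4 reports 15.
Truthful report 15: project built, pays 15, utility 15 - 15 = 0.
Report 5 instead: project built, pays 5, utility 15 - 5 = 10.
Since 10 > 0, reporting 5 is strictly better here, so truthful reporting is not dominant.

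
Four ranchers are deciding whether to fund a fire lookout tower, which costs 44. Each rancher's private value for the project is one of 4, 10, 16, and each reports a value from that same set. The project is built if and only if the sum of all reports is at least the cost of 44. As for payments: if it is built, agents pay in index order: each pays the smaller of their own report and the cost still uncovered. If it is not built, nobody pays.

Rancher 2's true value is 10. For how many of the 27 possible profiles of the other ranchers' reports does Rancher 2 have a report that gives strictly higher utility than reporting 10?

Others report (10, 16, 16): truth gives 0; report 4 gives 6 > 0. Violating.
Others report (16, 10, 16): truth gives 0; report 4 gives 6 > 0. Violating.
Others report (16, 16, 10): truth gives 0; report 4 gives 6 > 0. Violating.
Others report (16, 16, 16): truth gives 0; report 4 gives 6 > 0. Violating.
Others report (4, 4, 4): truth gives 0; no alternative beats it.
Others report (4, 4, 10): truth gives 0; no alternative beats it.
(Checking all 27 profiles: 4 have a profitable deviation, 23 do not.)

4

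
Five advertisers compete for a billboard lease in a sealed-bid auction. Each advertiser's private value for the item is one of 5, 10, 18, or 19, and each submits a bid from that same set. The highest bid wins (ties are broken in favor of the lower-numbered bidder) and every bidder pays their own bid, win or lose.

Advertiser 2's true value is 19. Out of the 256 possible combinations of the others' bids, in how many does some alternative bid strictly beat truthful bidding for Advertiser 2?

Others bid (5, 5, 5, 5): truth gives 0; bid 10 gives 9 > 0. Violating.
Others bid (5, 5, 5, 10): truth gives 0; bid 10 gives 9 > 0. Violating.
Others bid (5, 5, 5, 18): truth gives 0; bid 18 gives 1 > 0. Violating.
Others bid (5, 5, 10, 5): truth gives 0; bid 10 gives 9 > 0. Violating.
Others bid (5, 5, 5, 19): truth gives 0; no alternative beats it.
Others bid (5, 5, 10, 19): truth gives 0; no alternative beats it.
(Checking all 256 profiles: 118 have a profitable deviation, 138 do not.)

118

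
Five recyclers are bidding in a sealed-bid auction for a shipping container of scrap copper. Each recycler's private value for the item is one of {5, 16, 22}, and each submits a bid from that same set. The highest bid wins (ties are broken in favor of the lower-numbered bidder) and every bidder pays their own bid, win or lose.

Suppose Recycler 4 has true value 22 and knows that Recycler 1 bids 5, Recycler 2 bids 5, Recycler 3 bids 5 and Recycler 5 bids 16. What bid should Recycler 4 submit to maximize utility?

Bid 5: loses but pays 5, utility -5.
Bid 16: wins, pays 16, utility 22 - 16 = 6.
Bid 22: wins, pays 22, utility 22 - 22 = 0.
The best choice is 16 with utility 6.

16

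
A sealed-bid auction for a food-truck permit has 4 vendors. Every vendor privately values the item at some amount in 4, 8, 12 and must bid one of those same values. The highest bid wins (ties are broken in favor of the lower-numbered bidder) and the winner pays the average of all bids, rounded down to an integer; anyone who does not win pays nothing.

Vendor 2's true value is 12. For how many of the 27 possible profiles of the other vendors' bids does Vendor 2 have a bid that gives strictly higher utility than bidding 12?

4

Others bid (4, 4, 4): truth gives 6; bid 8 gives 7 > 6. Violating.
Others bid (4, 4, 8): truth gives 5; bid 8 gives 6 > 5. Violating.
Others bid (4, 8, 4): truth gives 5; bid 8 gives 6 > 5. Violating.
Others bid (4, 8, 8): truth gives 4; bid 8 gives 5 > 4. Violating.
Others bid (4, 4, 12): truth gives 4; no alternative beats it.
Others bid (4, 8, 12): truth gives 3; no alternative beats it.
(Checking all 27 profiles: 4 have a profitable deviation, 23 do not.)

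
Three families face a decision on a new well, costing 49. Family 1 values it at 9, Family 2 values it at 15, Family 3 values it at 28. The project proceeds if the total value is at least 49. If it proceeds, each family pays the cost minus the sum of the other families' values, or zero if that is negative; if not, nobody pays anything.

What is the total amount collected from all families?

Total value 52 ≥ cost 49, so it is built.
Family 1: others sum to 43; max(0, 49 - 43) = 6.
Family 2: others sum to 37; max(0, 49 - 37) = 12.
Family 3: others sum to 24; max(0, 49 - 24) = 25.
Total collected = 6 + 12 + 25 = 43.

43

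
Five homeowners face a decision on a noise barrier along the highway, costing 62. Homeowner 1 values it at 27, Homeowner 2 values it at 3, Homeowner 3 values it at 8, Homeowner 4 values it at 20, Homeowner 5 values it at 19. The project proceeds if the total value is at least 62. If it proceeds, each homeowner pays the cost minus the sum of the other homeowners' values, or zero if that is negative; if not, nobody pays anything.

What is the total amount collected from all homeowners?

21

Total value 77 ≥ cost 62, so it is built.
Homeowner 1: others sum to 50; max(0, 62 - 50) = 12.
Homeowner 2: others sum to 74; max(0, 62 - 74) = 0.
Homeowner 3: others sum to 69; max(0, 62 - 69) = 0.
Homeowner 4: others sum to 57; max(0, 62 - 57) = 5.
Homeowner 5: others sum to 58; max(0, 62 - 58) = 4.
Total collected = 12 + 0 + 0 + 5 + 4 = 21.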